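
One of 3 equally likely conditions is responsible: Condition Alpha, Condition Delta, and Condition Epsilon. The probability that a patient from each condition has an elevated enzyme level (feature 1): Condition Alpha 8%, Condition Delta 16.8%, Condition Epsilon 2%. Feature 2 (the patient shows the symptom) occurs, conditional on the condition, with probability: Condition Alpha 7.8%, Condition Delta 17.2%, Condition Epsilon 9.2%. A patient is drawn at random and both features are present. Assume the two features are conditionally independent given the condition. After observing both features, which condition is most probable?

Since the prior is uniform, the posterior is proportional to the likelihood:
  Condition Alpha: 0.08 × 0.078 = 0.00624
  Condition Delta: 0.168 × 0.172 = 0.028896
  Condition Epsilon: 0.02 × 0.092 = 0.00184
Normalizing constant = 0.036976.
Largest term belongs to Condition Delta, so Condition Delta is most probable.

Condition Delta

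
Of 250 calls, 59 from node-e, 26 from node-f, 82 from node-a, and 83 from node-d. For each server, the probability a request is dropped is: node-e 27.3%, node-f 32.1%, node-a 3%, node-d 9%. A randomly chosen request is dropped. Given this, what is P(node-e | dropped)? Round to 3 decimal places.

By Bayes' rule, posterior ∝ prior × likelihood:
  node-e: 0.236 × 0.273 = 0.064428
  node-f: 0.104 × 0.321 = 0.033384
  node-a: 0.328 × 0.03 = 0.00984
  node-d: 0.332 × 0.09 = 0.02988
Total = 0.137532.
P(node-e | evidence) = 0.064428 / 0.137532 ≈ 0.468.

0.468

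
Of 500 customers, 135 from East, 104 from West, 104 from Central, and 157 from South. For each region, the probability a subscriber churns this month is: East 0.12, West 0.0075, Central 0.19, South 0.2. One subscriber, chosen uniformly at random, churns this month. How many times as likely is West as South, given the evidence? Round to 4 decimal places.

Compute prior × likelihood for every hypothesis:
  East: 0.27 × 0.12 = 0.0324
  West: 0.208 × 0.0075 = 0.00156
  Central: 0.208 × 0.19 = 0.03952
  South: 0.314 × 0.2 = 0.0628
Normalizing constant = 0.13628.
The ratio is 0.00156 / 0.0628 (the normalizer cancels) = 0.0248.

0.0248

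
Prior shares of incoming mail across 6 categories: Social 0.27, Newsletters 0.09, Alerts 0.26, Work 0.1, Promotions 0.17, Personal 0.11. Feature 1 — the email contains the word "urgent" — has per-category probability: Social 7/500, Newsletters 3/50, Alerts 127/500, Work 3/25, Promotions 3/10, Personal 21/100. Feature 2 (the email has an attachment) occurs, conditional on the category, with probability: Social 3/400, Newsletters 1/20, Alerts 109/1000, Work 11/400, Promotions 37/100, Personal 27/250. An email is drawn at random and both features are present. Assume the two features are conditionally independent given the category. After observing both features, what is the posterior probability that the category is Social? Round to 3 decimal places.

Compute prior × likelihood for every hypothesis:
  Social: 0.27 × 0.014 × 0.0075 = 0.00002835
  Newsletters: 0.09 × 0.06 × 0.05 = 0.00027
  Alerts: 0.26 × 0.254 × 0.109 = 0.00719836
  Work: 0.1 × 0.12 × 0.0275 = 0.00033
  Promotions: 0.17 × 0.3 × 0.37 = 0.01887
  Personal: 0.11 × 0.21 × 0.108 = 0.0024948
Normalizing constant = 0.02919151.
P(Social | evidence) = 0.00002835 / 0.02919151 ≈ 0.001.

0.001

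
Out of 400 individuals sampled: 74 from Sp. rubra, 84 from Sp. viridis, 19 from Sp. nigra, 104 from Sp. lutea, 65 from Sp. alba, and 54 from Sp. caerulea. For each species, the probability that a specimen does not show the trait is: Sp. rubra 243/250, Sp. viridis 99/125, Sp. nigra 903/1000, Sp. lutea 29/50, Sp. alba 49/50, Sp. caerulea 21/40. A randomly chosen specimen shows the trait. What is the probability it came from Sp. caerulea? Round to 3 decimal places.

Taking complements, P(trait | each) = Sp. rubra 0.028, Sp. viridis 0.208, Sp. nigra 0.097, Sp. lutea 0.42, Sp. alba 0.02, Sp. caerulea 0.475.
Prior × likelihood for each hypothesis:
  Sp. rubra: 0.185 × 0.028 = 0.00518
  Sp. viridis: 0.21 × 0.208 = 0.04368
  Sp. nigra: 0.0475 × 0.097 = 0.0046075
  Sp. lutea: 0.26 × 0.42 = 0.1092
  Sp. alba: 0.1625 × 0.02 = 0.00325
  Sp. caerulea: 0.135 × 0.475 = 0.064125
Total = 0.2300425.
P(Sp. caerulea | evidence) = 0.064125 / 0.2300425 ≈ 0.279.

0.279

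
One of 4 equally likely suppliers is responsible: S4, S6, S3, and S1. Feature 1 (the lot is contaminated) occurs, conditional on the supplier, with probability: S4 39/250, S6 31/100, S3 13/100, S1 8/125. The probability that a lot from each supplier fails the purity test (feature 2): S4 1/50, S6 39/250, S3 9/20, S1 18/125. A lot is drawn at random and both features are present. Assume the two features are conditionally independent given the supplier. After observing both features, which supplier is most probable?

S3

Since the prior is uniform, the posterior is proportional to the likelihood:
  S4: 0.156 × 0.02 = 0.00312
  S6: 0.31 × 0.156 = 0.04836
  S3: 0.13 × 0.45 = 0.0585
  S1: 0.064 × 0.144 = 0.009216
Sum = 0.119196.
Largest term belongs to S3, so S3 is most probable.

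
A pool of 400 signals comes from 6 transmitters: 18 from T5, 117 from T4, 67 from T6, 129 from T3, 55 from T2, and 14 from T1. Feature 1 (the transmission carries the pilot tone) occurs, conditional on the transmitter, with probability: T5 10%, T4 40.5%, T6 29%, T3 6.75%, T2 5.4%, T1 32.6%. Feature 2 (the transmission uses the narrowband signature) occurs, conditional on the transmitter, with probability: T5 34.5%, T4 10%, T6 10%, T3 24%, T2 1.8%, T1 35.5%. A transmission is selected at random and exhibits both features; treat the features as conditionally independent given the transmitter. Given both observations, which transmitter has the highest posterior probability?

T4

Prior × likelihood for each hypothesis:
  T5: 0.045 × 0.1 × 0.345 = 0.0015525
  T4: 0.2925 × 0.405 × 0.1 = 0.01184625
  T6: 0.1675 × 0.29 × 0.1 = 0.0048575
  T3: 0.3225 × 0.0675 × 0.24 = 0.0052245
  T2: 0.1375 × 0.054 × 0.018 = 0.00013365
  T1: 0.035 × 0.326 × 0.355 = 0.00405055
Sum = 0.02766495.
Largest term belongs to T4, so T4 is most probable.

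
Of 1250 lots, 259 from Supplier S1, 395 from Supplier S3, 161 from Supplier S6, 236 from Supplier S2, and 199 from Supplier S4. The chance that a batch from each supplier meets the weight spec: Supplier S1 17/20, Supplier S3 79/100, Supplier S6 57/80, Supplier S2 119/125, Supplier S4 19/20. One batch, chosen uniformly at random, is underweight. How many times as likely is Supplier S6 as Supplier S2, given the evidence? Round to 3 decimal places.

4.086

Taking complements, P(underweight | each) = Supplier S1 0.15, Supplier S3 0.21, Supplier S6 0.2875, Supplier S2 0.048, Supplier S4 0.05.
Unnormalized posteriors (prior × likelihood):
  Supplier S1: 0.2072 × 0.15 = 0.03108
  Supplier S3: 0.316 × 0.21 = 0.06636
  Supplier S6: 0.1288 × 0.2875 = 0.03703
  Supplier S2: 0.1888 × 0.048 = 0.0090624
  Supplier S4: 0.1592 × 0.05 = 0.00796
Sum = 0.1514924.
The ratio is 0.03703 / 0.0090624 (the normalizer cancels) = 4.086.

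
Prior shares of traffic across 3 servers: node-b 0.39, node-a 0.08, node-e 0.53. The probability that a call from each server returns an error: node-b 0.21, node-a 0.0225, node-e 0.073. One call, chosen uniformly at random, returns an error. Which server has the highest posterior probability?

node-b

By Bayes' rule, posterior ∝ prior × likelihood:
  node-b: 0.39 × 0.21 = 0.0819
  node-a: 0.08 × 0.0225 = 0.0018
  node-e: 0.53 × 0.073 = 0.03869
Total = 0.12239.
Largest term belongs to node-b, so node-b is most probable.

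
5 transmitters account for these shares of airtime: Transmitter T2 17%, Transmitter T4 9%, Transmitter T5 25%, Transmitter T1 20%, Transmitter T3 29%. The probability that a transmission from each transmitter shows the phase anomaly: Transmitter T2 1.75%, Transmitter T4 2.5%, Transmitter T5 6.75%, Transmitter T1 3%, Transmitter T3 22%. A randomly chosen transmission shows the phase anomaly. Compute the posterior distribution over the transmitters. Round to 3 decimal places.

Compute prior × likelihood for every hypothesis:
  Transmitter T2: 0.17 × 0.0175 = 0.002975
  Transmitter T4: 0.09 × 0.025 = 0.00225
  Transmitter T5: 0.25 × 0.0675 = 0.016875
  Transmitter T1: 0.2 × 0.03 = 0.006
  Transmitter T3: 0.29 × 0.22 = 0.0638
Total = 0.0919.
P(Transmitter T2 | anomaly) = 0.002975/0.0919 ≈ 0.032
P(Transmitter T4 | anomaly) = 0.00225/0.0919 ≈ 0.024
P(Transmitter T5 | anomaly) = 0.016875/0.0919 ≈ 0.184
P(Transmitter T1 | anomaly) = 0.006/0.0919 ≈ 0.065
P(Transmitter T3 | anomaly) = 0.0638/0.0919 ≈ 0.694
(Check: 0.032+0.024+0.184+0.065+0.694 = 0.999.)

Transmitter T2 0.032, Transmitter T4 0.024, Transmitter T5 0.184, Transmitter T1 0.065, Transmitter T3 0.694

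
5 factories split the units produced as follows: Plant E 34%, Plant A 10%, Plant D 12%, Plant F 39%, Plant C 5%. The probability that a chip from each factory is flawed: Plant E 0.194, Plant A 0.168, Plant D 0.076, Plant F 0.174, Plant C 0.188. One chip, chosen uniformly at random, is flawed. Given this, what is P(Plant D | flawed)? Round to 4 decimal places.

Compute prior × likelihood for every hypothesis:
  Plant E: 0.34 × 0.194 = 0.06596
  Plant A: 0.1 × 0.168 = 0.0168
  Plant D: 0.12 × 0.076 = 0.00912
  Plant F: 0.39 × 0.174 = 0.06786
  Plant C: 0.05 × 0.188 = 0.0094
Normalizing constant = 0.16914.
P(Plant D | evidence) = 0.00912 / 0.16914 ≈ 0.0539.

0.0539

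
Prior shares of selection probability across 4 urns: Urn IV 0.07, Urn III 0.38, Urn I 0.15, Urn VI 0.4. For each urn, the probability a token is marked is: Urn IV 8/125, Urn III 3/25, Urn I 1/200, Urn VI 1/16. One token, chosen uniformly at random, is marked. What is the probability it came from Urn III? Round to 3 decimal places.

0.601

Compute prior × likelihood for every hypothesis:
  Urn IV: 0.07 × 0.064 = 0.00448
  Urn III: 0.38 × 0.12 = 0.0456
  Urn I: 0.15 × 0.005 = 0.00075
  Urn VI: 0.4 × 0.0625 = 0.025
Normalizing constant = 0.07583.
P(Urn III | evidence) = 0.0456 / 0.07583 ≈ 0.601.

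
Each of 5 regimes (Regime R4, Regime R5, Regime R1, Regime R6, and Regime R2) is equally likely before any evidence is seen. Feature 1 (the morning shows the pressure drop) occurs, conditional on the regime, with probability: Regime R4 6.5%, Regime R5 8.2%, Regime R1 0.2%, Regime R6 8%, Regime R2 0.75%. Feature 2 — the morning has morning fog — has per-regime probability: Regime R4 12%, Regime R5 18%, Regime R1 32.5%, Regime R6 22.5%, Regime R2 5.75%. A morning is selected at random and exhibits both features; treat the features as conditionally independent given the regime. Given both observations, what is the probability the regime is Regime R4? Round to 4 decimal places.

0.1873

Since the prior is uniform, the posterior is proportional to the likelihood:
  Regime R4: 0.065 × 0.12 = 0.0078
  Regime R5: 0.082 × 0.18 = 0.01476
  Regime R1: 0.002 × 0.325 = 0.00065
  Regime R6: 0.08 × 0.225 = 0.018
  Regime R2: 0.0075 × 0.0575 = 0.00043125
Normalizing constant = 0.04164125.
P(Regime R4 | evidence) = 0.0078 / 0.04164125 ≈ 0.1873.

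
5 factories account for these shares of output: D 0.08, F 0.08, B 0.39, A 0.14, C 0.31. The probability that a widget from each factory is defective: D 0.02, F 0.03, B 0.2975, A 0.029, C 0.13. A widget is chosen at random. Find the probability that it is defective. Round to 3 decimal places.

0.164

Prior × likelihood for each hypothesis:
  D: 0.08 × 0.02 = 0.0016
  F: 0.08 × 0.03 = 0.0024
  B: 0.39 × 0.2975 = 0.116025
  A: 0.14 × 0.029 = 0.00406
  C: 0.31 × 0.13 = 0.0403
P(defective) = 0.0016 + 0.0024 + 0.116025 + 0.00406 + 0.0403 = 0.164385 → 0.164.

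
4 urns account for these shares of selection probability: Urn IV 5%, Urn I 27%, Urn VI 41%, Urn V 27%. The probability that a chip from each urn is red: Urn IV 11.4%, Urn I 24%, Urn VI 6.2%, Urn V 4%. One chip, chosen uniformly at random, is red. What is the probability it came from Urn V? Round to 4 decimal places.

Unnormalized posteriors (prior × likelihood):
  Urn IV: 0.05 × 0.114 = 0.0057
  Urn I: 0.27 × 0.24 = 0.0648
  Urn VI: 0.41 × 0.062 = 0.02542
  Urn V: 0.27 × 0.04 = 0.0108
Total = 0.10672.
P(Urn V | evidence) = 0.0108 / 0.10672 ≈ 0.1012.

0.1012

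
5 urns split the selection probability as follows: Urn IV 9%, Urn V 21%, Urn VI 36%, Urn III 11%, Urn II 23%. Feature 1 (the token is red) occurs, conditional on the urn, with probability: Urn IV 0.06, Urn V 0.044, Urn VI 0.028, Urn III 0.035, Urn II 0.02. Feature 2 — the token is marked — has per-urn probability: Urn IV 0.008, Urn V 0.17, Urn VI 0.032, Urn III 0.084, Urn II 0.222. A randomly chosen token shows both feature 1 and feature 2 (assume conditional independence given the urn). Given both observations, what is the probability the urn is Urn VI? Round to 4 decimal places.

By Bayes' rule, posterior ∝ prior × likelihood:
  Urn IV: 0.09 × 0.06 × 0.008 = 0.0000432
  Urn V: 0.21 × 0.044 × 0.17 = 0.0015708
  Urn VI: 0.36 × 0.028 × 0.032 = 0.00032256
  Urn III: 0.11 × 0.035 × 0.084 = 0.0003234
  Urn II: 0.23 × 0.02 × 0.222 = 0.0010212
Total = 0.00328116.
P(Urn VI | evidence) = 0.00032256 / 0.00328116 ≈ 0.0983.

0.0983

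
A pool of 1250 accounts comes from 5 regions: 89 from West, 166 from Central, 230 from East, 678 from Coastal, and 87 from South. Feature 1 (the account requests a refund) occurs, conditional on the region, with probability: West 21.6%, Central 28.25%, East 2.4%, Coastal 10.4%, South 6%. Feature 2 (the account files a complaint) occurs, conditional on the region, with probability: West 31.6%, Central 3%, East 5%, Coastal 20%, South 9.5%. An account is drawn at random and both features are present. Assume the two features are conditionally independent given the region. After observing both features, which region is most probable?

Coastal

Compute prior × likelihood for every hypothesis:
  West: 0.0712 × 0.216 × 0.316 = 0.0048598272
  Central: 0.1328 × 0.2825 × 0.03 = 0.00112548
  East: 0.184 × 0.024 × 0.05 = 0.0002208
  Coastal: 0.5424 × 0.104 × 0.2 = 0.01128192
  South: 0.0696 × 0.06 × 0.095 = 0.00039672
Normalizing constant = 0.0178847472.
Largest term belongs to Coastal, so Coastal is most probable.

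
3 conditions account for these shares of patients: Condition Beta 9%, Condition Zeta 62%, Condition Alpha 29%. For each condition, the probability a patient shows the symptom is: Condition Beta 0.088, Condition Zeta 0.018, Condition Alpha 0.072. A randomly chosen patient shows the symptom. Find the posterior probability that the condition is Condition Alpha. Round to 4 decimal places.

0.5225

Unnormalized posteriors (prior × likelihood):
  Condition Beta: 0.09 × 0.088 = 0.00792
  Condition Zeta: 0.62 × 0.018 = 0.01116
  Condition Alpha: 0.29 × 0.072 = 0.02088
Total = 0.03996.
P(Condition Alpha | evidence) = 0.02088 / 0.03996 ≈ 0.5225.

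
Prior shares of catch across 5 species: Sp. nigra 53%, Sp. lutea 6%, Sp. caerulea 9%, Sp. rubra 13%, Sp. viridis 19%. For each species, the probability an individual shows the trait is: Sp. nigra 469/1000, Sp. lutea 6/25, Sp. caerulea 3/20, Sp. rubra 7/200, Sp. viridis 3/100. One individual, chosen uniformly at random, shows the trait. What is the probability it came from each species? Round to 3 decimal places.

Sp. nigra 0.867, Sp. lutea 0.050, Sp. caerulea 0.047, Sp. rubra 0.016, Sp. viridis 0.020

Unnormalized posteriors (prior × likelihood):
  Sp. nigra: 0.53 × 0.469 = 0.24857
  Sp. lutea: 0.06 × 0.24 = 0.0144
  Sp. caerulea: 0.09 × 0.15 = 0.0135
  Sp. rubra: 0.13 × 0.035 = 0.00455
  Sp. viridis: 0.19 × 0.03 = 0.0057
Total = 0.28672.
P(Sp. nigra | trait) = 0.24857/0.28672 ≈ 0.867
P(Sp. lutea | trait) = 0.0144/0.28672 ≈ 0.050
P(Sp. caerulea | trait) = 0.0135/0.28672 ≈ 0.047
P(Sp. rubra | trait) = 0.00455/0.28672 ≈ 0.016
P(Sp. viridis | trait) = 0.0057/0.28672 ≈ 0.020
(Check: 0.867+0.050+0.047+0.016+0.020 = 1.000.)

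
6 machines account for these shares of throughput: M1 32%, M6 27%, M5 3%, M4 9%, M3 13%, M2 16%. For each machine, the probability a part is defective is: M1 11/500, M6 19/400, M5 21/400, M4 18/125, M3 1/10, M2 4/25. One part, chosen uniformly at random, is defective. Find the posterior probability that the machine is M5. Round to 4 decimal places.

0.0216

Unnormalized posteriors (prior × likelihood):
  M1: 0.32 × 0.022 = 0.00704
  M6: 0.27 × 0.0475 = 0.012825
  M5: 0.03 × 0.0525 = 0.001575
  M4: 0.09 × 0.144 = 0.01296
  M3: 0.13 × 0.1 = 0.013
  M2: 0.16 × 0.16 = 0.0256
Normalizing constant = 0.073.
P(M5 | evidence) = 0.001575 / 0.073 ≈ 0.0216.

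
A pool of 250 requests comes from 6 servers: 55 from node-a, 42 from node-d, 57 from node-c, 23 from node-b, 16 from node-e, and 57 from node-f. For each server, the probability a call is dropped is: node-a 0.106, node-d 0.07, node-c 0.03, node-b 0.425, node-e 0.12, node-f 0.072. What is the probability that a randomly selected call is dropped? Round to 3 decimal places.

Unnormalized posteriors (prior × likelihood):
  node-a: 0.22 × 0.106 = 0.02332
  node-d: 0.168 × 0.07 = 0.01176
  node-c: 0.228 × 0.03 = 0.00684
  node-b: 0.092 × 0.425 = 0.0391
  node-e: 0.064 × 0.12 = 0.00768
  node-f: 0.228 × 0.072 = 0.016416
P(dropped) = 0.02332 + 0.01176 + 0.00684 + 0.0391 + 0.00768 + 0.016416 = 0.105116 → 0.105.

0.105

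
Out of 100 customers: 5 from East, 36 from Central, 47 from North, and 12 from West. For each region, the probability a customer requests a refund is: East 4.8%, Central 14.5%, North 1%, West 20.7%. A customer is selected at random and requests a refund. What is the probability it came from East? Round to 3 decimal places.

Compute prior × likelihood for every hypothesis:
  East: 0.05 × 0.048 = 0.0024
  Central: 0.36 × 0.145 = 0.0522
  North: 0.47 × 0.01 = 0.0047
  West: 0.12 × 0.207 = 0.02484
Normalizing constant = 0.08414.
P(East | evidence) = 0.0024 / 0.08414 ≈ 0.029.

0.029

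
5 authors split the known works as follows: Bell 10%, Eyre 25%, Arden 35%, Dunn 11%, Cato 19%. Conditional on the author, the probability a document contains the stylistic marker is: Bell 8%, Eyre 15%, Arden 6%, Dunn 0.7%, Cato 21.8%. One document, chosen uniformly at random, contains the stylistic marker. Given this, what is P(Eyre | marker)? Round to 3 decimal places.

0.345

Unnormalized posteriors (prior × likelihood):
  Bell: 0.1 × 0.08 = 0.008
  Eyre: 0.25 × 0.15 = 0.0375
  Arden: 0.35 × 0.06 = 0.021
  Dunn: 0.11 × 0.007 = 0.00077
  Cato: 0.19 × 0.218 = 0.04142
Sum = 0.10869.
P(Eyre | evidence) = 0.0375 / 0.10869 ≈ 0.345.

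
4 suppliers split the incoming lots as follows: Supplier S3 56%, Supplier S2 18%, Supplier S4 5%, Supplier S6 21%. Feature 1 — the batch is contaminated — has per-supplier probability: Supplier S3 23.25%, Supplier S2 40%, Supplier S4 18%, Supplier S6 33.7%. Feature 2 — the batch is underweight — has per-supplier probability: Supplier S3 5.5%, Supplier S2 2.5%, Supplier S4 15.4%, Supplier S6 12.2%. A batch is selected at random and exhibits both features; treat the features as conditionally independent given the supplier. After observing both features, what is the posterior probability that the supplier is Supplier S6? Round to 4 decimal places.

0.4549

Prior × likelihood for each hypothesis:
  Supplier S3: 0.56 × 0.2325 × 0.055 = 0.007161
  Supplier S2: 0.18 × 0.4 × 0.025 = 0.0018
  Supplier S4: 0.05 × 0.18 × 0.154 = 0.001386
  Supplier S6: 0.21 × 0.337 × 0.122 = 0.00863394
Total = 0.01898094.
P(Supplier S6 | evidence) = 0.00863394 / 0.01898094 ≈ 0.4549.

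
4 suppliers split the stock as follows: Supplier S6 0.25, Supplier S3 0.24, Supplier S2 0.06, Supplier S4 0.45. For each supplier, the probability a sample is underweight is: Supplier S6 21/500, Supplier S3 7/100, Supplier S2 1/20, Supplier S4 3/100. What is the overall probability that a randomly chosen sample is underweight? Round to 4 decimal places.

0.0438

Prior × likelihood for each hypothesis:
  Supplier S6: 0.25 × 0.042 = 0.0105
  Supplier S3: 0.24 × 0.07 = 0.0168
  Supplier S2: 0.06 × 0.05 = 0.003
  Supplier S4: 0.45 × 0.03 = 0.0135
P(underweight) = 0.0105 + 0.0168 + 0.003 + 0.0135 = 0.0438 → 0.0438.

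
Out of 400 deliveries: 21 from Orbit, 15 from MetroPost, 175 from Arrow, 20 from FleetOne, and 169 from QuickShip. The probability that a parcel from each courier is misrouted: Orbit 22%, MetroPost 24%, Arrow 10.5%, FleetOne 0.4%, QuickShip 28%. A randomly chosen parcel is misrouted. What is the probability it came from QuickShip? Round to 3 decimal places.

0.640

By Bayes' rule, posterior ∝ prior × likelihood:
  Orbit: 0.0525 × 0.22 = 0.01155
  MetroPost: 0.0375 × 0.24 = 0.009
  Arrow: 0.4375 × 0.105 = 0.0459375
  FleetOne: 0.05 × 0.004 = 0.0002
  QuickShip: 0.4225 × 0.28 = 0.1183
Sum = 0.1849875.
P(QuickShip | evidence) = 0.1183 / 0.1849875 ≈ 0.640.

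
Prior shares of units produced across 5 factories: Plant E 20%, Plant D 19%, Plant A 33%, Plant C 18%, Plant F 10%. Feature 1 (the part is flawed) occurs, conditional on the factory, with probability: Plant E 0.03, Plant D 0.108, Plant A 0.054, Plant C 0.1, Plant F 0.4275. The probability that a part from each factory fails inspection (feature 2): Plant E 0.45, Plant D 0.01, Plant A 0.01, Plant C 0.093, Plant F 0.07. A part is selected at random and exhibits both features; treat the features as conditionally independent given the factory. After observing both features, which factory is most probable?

By Bayes' rule, posterior ∝ prior × likelihood:
  Plant E: 0.2 × 0.03 × 0.45 = 0.0027
  Plant D: 0.19 × 0.108 × 0.01 = 0.0002052
  Plant A: 0.33 × 0.054 × 0.01 = 0.0001782
  Plant C: 0.18 × 0.1 × 0.093 = 0.001674
  Plant F: 0.1 × 0.4275 × 0.07 = 0.0029925
Total = 0.0077499.
Largest term belongs to Plant F, so Plant F is most probable.

Plant F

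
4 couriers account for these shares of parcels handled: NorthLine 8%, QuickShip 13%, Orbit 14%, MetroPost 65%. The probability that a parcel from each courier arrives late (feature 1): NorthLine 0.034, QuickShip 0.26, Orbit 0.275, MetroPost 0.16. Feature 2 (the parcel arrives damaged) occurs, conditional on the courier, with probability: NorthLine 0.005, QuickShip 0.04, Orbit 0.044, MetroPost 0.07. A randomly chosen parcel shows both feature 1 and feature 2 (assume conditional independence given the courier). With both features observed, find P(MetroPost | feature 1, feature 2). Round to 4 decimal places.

Unnormalized posteriors (prior × likelihood):
  NorthLine: 0.08 × 0.034 × 0.005 = 0.0000136
  QuickShip: 0.13 × 0.26 × 0.04 = 0.001352
  Orbit: 0.14 × 0.275 × 0.044 = 0.001694
  MetroPost: 0.65 × 0.16 × 0.07 = 0.00728
Sum = 0.0103396.
P(MetroPost | evidence) = 0.00728 / 0.0103396 ≈ 0.7041.

0.7041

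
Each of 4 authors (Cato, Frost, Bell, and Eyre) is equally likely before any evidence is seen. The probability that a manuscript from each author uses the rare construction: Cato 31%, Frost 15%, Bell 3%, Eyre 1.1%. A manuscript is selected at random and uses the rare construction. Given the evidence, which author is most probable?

With a uniform prior (1/4 each), posterior ∝ likelihood:
  Cato: 0.31
  Frost: 0.15
  Bell: 0.03
  Eyre: 0.011
Total = 0.501.
Largest term belongs to Cato, so Cato is most probable.

Cato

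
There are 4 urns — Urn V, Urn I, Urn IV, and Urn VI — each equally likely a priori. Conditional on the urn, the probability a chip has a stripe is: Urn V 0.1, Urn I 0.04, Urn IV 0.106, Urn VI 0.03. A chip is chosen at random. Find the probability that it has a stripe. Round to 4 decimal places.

0.0690

With a uniform prior (1/4 each), posterior ∝ likelihood:
  Urn V: 0.1
  Urn I: 0.04
  Urn IV: 0.106
  Urn VI: 0.03
P(striped) = (1/4) × (0.1 + 0.04 + 0.106 + 0.03) = 0.276/4 ≈ 0.0690.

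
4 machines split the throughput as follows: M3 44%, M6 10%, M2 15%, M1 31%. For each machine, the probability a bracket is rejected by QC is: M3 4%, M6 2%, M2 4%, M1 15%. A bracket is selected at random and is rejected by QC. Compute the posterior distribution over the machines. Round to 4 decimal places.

By Bayes' rule, posterior ∝ prior × likelihood:
  M3: 0.44 × 0.04 = 0.0176
  M6: 0.1 × 0.02 = 0.002
  M2: 0.15 × 0.04 = 0.006
  M1: 0.31 × 0.15 = 0.0465
Sum = 0.0721.
P(M3 | rejected) = 0.0176/0.0721 ≈ 0.2441
P(M6 | rejected) = 0.002/0.0721 ≈ 0.0277
P(M2 | rejected) = 0.006/0.0721 ≈ 0.0832
P(M1 | rejected) = 0.0465/0.0721 ≈ 0.6449

M3 0.2441, M6 0.0277, M2 0.0832, M1 0.6449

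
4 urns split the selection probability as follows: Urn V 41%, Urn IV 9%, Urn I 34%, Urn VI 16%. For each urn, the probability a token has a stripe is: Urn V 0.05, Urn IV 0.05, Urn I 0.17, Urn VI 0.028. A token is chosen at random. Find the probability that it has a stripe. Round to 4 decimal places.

By Bayes' rule, posterior ∝ prior × likelihood:
  Urn V: 0.41 × 0.05 = 0.0205
  Urn IV: 0.09 × 0.05 = 0.0045
  Urn I: 0.34 × 0.17 = 0.0578
  Urn VI: 0.16 × 0.028 = 0.00448
P(striped) = 0.0205 + 0.0045 + 0.0578 + 0.00448 = 0.08728 → 0.0873.

0.0873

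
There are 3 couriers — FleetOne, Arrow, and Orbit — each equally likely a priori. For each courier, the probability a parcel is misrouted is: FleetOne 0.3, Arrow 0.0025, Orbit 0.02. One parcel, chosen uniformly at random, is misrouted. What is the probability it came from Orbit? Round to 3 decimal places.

Since the prior is uniform, the posterior is proportional to the likelihood:
  FleetOne: 0.3
  Arrow: 0.0025
  Orbit: 0.02
Total = 0.3225.
P(Orbit | evidence) = 0.02 / 0.3225 ≈ 0.062.

0.062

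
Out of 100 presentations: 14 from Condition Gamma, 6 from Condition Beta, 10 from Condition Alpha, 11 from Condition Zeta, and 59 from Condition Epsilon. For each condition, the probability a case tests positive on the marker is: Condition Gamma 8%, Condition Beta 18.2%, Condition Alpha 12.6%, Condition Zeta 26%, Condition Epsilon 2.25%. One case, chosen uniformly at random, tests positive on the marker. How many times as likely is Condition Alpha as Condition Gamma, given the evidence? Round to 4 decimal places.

1.1250

Prior × likelihood for each hypothesis:
  Condition Gamma: 0.14 × 0.08 = 0.0112
  Condition Beta: 0.06 × 0.182 = 0.01092
  Condition Alpha: 0.1 × 0.126 = 0.0126
  Condition Zeta: 0.11 × 0.26 = 0.0286
  Condition Epsilon: 0.59 × 0.0225 = 0.013275
Sum = 0.076595.
The ratio is 0.0126 / 0.0112 (the normalizer cancels) = 1.1250.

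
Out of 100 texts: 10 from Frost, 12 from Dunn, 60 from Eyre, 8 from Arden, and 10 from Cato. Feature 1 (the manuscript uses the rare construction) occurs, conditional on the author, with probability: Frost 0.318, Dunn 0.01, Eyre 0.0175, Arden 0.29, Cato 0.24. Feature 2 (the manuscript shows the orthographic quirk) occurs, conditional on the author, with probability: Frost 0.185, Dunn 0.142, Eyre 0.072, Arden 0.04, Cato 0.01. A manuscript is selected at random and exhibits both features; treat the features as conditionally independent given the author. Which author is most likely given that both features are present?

Frost

Unnormalized posteriors (prior × likelihood):
  Frost: 0.1 × 0.318 × 0.185 = 0.005883
  Dunn: 0.12 × 0.01 × 0.142 = 0.0001704
  Eyre: 0.6 × 0.0175 × 0.072 = 0.000756
  Arden: 0.08 × 0.29 × 0.04 = 0.000928
  Cato: 0.1 × 0.24 × 0.01 = 0.00024
Total = 0.0079774.
Largest term belongs to Frost, so Frost is most probable.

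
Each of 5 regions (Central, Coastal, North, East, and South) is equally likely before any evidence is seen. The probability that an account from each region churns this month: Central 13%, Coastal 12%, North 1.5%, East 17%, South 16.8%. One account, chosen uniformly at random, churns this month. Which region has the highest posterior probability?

East

With a uniform prior (1/5 each), posterior ∝ likelihood:
  Central: 0.13
  Coastal: 0.12
  North: 0.015
  East: 0.17
  South: 0.168
Total = 0.603.
Largest term belongs to East, so East is most probable.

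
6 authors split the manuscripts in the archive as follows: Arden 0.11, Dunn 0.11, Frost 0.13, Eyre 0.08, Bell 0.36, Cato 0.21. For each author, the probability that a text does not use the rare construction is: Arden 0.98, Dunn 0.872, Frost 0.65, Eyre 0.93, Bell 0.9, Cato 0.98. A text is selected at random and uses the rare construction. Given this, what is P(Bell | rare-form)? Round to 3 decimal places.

0.335

Taking complements, P(rare-form | each) = Arden 0.02, Dunn 0.128, Frost 0.35, Eyre 0.07, Bell 0.1, Cato 0.02.
Compute prior × likelihood for every hypothesis:
  Arden: 0.11 × 0.02 = 0.0022
  Dunn: 0.11 × 0.128 = 0.01408
  Frost: 0.13 × 0.35 = 0.0455
  Eyre: 0.08 × 0.07 = 0.0056
  Bell: 0.36 × 0.1 = 0.036
  Cato: 0.21 × 0.02 = 0.0042
Sum = 0.10758.
P(Bell | evidence) = 0.036 / 0.10758 ≈ 0.335.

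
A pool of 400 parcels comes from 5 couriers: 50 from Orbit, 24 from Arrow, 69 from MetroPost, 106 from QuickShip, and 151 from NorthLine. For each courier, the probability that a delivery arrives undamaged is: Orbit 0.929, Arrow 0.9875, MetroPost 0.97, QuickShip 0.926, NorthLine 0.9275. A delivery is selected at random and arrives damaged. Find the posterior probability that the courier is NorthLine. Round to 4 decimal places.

0.4430

Taking complements, P(damaged | each) = Orbit 0.071, Arrow 0.0125, MetroPost 0.03, QuickShip 0.074, NorthLine 0.0725.
By Bayes' rule, posterior ∝ prior × likelihood:
  Orbit: 0.125 × 0.071 = 0.008875
  Arrow: 0.06 × 0.0125 = 0.00075
  MetroPost: 0.1725 × 0.03 = 0.005175
  QuickShip: 0.265 × 0.074 = 0.01961
  NorthLine: 0.3775 × 0.0725 = 0.02736875
Total = 0.06177875.
P(NorthLine | evidence) = 0.02736875 / 0.06177875 ≈ 0.4430.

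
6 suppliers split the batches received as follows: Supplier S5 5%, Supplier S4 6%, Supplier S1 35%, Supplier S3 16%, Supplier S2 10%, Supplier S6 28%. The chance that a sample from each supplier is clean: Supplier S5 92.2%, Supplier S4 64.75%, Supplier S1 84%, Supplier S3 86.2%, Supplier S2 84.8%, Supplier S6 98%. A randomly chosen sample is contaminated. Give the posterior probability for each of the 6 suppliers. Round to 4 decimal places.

Supplier S5 0.0315, Supplier S4 0.1707, Supplier S1 0.4519, Supplier S3 0.1782, Supplier S2 0.1226, Supplier S6 0.0452

Taking complements, P(contaminated | each) = Supplier S5 0.078, Supplier S4 0.3525, Supplier S1 0.16, Supplier S3 0.138, Supplier S2 0.152, Supplier S6 0.02.
By Bayes' rule, posterior ∝ prior × likelihood:
  Supplier S5: 0.05 × 0.078 = 0.0039
  Supplier S4: 0.06 × 0.3525 = 0.02115
  Supplier S1: 0.35 × 0.16 = 0.056
  Supplier S3: 0.16 × 0.138 = 0.02208
  Supplier S2: 0.1 × 0.152 = 0.0152
  Supplier S6: 0.28 × 0.02 = 0.0056
Total = 0.12393.
P(Supplier S5 | contaminated) = 0.0039/0.12393 ≈ 0.0315
P(Supplier S4 | contaminated) = 0.02115/0.12393 ≈ 0.1707
P(Supplier S1 | contaminated) = 0.056/0.12393 ≈ 0.4519
P(Supplier S3 | contaminated) = 0.02208/0.12393 ≈ 0.1782
P(Supplier S2 | contaminated) = 0.0152/0.12393 ≈ 0.1226
P(Supplier S6 | contaminated) = 0.0056/0.12393 ≈ 0.0452
(Check: 0.0315+0.1707+0.4519+0.1782+0.1226+0.0452 = 1.0001.)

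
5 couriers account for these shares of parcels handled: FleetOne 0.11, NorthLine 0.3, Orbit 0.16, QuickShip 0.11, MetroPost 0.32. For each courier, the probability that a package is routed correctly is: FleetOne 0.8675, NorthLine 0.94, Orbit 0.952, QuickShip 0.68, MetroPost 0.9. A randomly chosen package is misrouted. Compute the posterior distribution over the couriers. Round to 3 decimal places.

Taking complements, P(misrouted | each) = FleetOne 0.1325, NorthLine 0.06, Orbit 0.048, QuickShip 0.32, MetroPost 0.1.
Unnormalized posteriors (prior × likelihood):
  FleetOne: 0.11 × 0.1325 = 0.014575
  NorthLine: 0.3 × 0.06 = 0.018
  Orbit: 0.16 × 0.048 = 0.00768
  QuickShip: 0.11 × 0.32 = 0.0352
  MetroPost: 0.32 × 0.1 = 0.032
Sum = 0.107455.
P(FleetOne | misrouted) = 0.014575/0.107455 ≈ 0.136
P(NorthLine | misrouted) = 0.018/0.107455 ≈ 0.168
P(Orbit | misrouted) = 0.00768/0.107455 ≈ 0.071
P(QuickShip | misrouted) = 0.0352/0.107455 ≈ 0.328
P(MetroPost | misrouted) = 0.032/0.107455 ≈ 0.298

FleetOne 0.136, NorthLine 0.168, Orbit 0.071, QuickShip 0.328, MetroPost 0.298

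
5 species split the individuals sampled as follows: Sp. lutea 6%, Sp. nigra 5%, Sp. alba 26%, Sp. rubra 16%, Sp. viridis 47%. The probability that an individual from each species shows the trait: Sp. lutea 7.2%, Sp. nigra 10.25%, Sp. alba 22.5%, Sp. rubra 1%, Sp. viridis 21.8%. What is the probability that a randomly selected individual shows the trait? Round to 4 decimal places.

0.1720

Compute prior × likelihood for every hypothesis:
  Sp. lutea: 0.06 × 0.072 = 0.00432
  Sp. nigra: 0.05 × 0.1025 = 0.005125
  Sp. alba: 0.26 × 0.225 = 0.0585
  Sp. rubra: 0.16 × 0.01 = 0.0016
  Sp. viridis: 0.47 × 0.218 = 0.10246
P(trait) = 0.00432 + 0.005125 + 0.0585 + 0.0016 + 0.10246 = 0.172005 → 0.1720.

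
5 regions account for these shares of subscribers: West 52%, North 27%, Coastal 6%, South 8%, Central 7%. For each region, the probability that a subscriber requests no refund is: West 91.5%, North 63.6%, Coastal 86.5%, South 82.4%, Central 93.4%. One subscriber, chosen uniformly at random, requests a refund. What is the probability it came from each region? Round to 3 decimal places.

West 0.261, North 0.581, Coastal 0.048, South 0.083, Central 0.027

Taking complements, P(refund | each) = West 0.085, North 0.364, Coastal 0.135, South 0.176, Central 0.066.
Compute prior × likelihood for every hypothesis:
  West: 0.52 × 0.085 = 0.0442
  North: 0.27 × 0.364 = 0.09828
  Coastal: 0.06 × 0.135 = 0.0081
  South: 0.08 × 0.176 = 0.01408
  Central: 0.07 × 0.066 = 0.00462
Normalizing constant = 0.16928.
P(West | refund) = 0.0442/0.16928 ≈ 0.261
P(North | refund) = 0.09828/0.16928 ≈ 0.581
P(Coastal | refund) = 0.0081/0.16928 ≈ 0.048
P(South | refund) = 0.01408/0.16928 ≈ 0.083
P(Central | refund) = 0.00462/0.16928 ≈ 0.027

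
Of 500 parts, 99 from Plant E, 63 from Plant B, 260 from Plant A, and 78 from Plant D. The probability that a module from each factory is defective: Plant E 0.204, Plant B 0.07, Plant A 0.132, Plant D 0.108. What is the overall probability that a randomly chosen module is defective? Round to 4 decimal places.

Prior × likelihood for each hypothesis:
  Plant E: 0.198 × 0.204 = 0.040392
  Plant B: 0.126 × 0.07 = 0.00882
  Plant A: 0.52 × 0.132 = 0.06864
  Plant D: 0.156 × 0.108 = 0.016848
P(defective) = 0.040392 + 0.00882 + 0.06864 + 0.016848 = 0.1347 → 0.1347.

0.1347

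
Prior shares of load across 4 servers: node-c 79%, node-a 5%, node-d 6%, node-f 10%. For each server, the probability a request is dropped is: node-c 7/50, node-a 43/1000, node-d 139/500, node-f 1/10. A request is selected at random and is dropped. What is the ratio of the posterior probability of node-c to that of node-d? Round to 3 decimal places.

Compute prior × likelihood for every hypothesis:
  node-c: 0.79 × 0.14 = 0.1106
  node-a: 0.05 × 0.043 = 0.00215
  node-d: 0.06 × 0.278 = 0.01668
  node-f: 0.1 × 0.1 = 0.01
Sum = 0.13943.
The ratio is 0.1106 / 0.01668 (the normalizer cancels) = 6.631.

6.631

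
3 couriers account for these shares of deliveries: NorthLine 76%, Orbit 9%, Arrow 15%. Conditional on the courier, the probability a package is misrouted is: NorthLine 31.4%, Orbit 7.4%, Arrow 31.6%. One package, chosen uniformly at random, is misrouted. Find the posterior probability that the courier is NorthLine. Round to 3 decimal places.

By Bayes' rule, posterior ∝ prior × likelihood:
  NorthLine: 0.76 × 0.314 = 0.23864
  Orbit: 0.09 × 0.074 = 0.00666
  Arrow: 0.15 × 0.316 = 0.0474
Total = 0.2927.
P(NorthLine | evidence) = 0.23864 / 0.2927 ≈ 0.815.

0.815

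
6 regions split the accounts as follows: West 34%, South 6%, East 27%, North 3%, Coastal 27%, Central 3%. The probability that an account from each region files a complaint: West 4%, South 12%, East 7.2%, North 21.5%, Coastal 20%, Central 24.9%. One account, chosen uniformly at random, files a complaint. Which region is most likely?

Coastal

Compute prior × likelihood for every hypothesis:
  West: 0.34 × 0.04 = 0.0136
  South: 0.06 × 0.12 = 0.0072
  East: 0.27 × 0.072 = 0.01944
  North: 0.03 × 0.215 = 0.00645
  Coastal: 0.27 × 0.2 = 0.054
  Central: 0.03 × 0.249 = 0.00747
Normalizing constant = 0.10816.
Largest term belongs to Coastal, so Coastal is most probable.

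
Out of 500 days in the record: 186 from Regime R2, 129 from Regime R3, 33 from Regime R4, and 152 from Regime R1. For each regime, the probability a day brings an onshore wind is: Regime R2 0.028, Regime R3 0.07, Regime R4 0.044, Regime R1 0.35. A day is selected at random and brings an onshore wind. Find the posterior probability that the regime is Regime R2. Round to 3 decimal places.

0.076

Compute prior × likelihood for every hypothesis:
  Regime R2: 0.372 × 0.028 = 0.010416
  Regime R3: 0.258 × 0.07 = 0.01806
  Regime R4: 0.066 × 0.044 = 0.002904
  Regime R1: 0.304 × 0.35 = 0.1064
Total = 0.13778.
P(Regime R2 | evidence) = 0.010416 / 0.13778 ≈ 0.076.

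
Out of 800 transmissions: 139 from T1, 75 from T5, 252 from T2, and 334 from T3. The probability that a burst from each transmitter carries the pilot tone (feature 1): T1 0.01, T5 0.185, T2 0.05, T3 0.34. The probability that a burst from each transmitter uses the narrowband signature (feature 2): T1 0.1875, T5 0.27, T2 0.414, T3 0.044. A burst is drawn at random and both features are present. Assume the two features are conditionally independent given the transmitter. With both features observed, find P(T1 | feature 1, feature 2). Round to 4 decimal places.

Unnormalized posteriors (prior × likelihood):
  T1: 0.17375 × 0.01 × 0.1875 = 0.00032578125
  T5: 0.09375 × 0.185 × 0.27 = 0.0046828125
  T2: 0.315 × 0.05 × 0.414 = 0.0065205
  T3: 0.4175 × 0.34 × 0.044 = 0.0062458
Normalizing constant = 0.01777489375.
P(T1 | evidence) = 0.00032578125 / 0.01777489375 ≈ 0.0183.

0.0183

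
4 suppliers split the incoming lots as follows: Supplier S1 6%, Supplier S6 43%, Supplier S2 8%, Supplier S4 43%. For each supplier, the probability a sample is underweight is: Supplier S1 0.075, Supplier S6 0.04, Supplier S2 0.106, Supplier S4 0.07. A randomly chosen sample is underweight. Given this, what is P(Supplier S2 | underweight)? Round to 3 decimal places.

0.141

Compute prior × likelihood for every hypothesis:
  Supplier S1: 0.06 × 0.075 = 0.0045
  Supplier S6: 0.43 × 0.04 = 0.0172
  Supplier S2: 0.08 × 0.106 = 0.00848
  Supplier S4: 0.43 × 0.07 = 0.0301
Total = 0.06028.
P(Supplier S2 | evidence) = 0.00848 / 0.06028 ≈ 0.141.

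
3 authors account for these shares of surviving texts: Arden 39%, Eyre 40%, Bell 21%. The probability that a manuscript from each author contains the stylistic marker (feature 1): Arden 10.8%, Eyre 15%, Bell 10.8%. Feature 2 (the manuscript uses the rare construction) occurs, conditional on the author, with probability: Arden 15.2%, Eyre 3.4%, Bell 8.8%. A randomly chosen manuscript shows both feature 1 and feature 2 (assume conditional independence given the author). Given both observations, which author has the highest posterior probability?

Compute prior × likelihood for every hypothesis:
  Arden: 0.39 × 0.108 × 0.152 = 0.00640224
  Eyre: 0.4 × 0.15 × 0.034 = 0.00204
  Bell: 0.21 × 0.108 × 0.088 = 0.00199584
Normalizing constant = 0.01043808.
Largest term belongs to Arden, so Arden is most probable.

Arden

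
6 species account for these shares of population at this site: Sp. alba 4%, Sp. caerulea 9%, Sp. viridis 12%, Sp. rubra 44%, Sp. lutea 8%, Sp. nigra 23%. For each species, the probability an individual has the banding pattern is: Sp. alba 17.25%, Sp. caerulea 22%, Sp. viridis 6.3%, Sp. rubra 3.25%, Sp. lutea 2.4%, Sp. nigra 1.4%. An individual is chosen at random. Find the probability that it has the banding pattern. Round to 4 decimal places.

Compute prior × likelihood for every hypothesis:
  Sp. alba: 0.04 × 0.1725 = 0.0069
  Sp. caerulea: 0.09 × 0.22 = 0.0198
  Sp. viridis: 0.12 × 0.063 = 0.00756
  Sp. rubra: 0.44 × 0.0325 = 0.0143
  Sp. lutea: 0.08 × 0.024 = 0.00192
  Sp. nigra: 0.23 × 0.014 = 0.00322
P(banded) = 0.0069 + 0.0198 + 0.00756 + 0.0143 + 0.00192 + 0.00322 = 0.0537 → 0.0537.

0.0537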